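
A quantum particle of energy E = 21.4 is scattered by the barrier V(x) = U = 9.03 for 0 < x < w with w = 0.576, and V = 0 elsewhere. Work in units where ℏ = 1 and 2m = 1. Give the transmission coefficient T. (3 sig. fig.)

E > U: inside the barrier k₂ = √(2m(E − U))/ℏ = 3.517, k₂w = 2.026.
T = [1 + U² sin²(k₂w) / (4E(E − U))]⁻¹ = 1/1.062 = 0.942.

T = 0.942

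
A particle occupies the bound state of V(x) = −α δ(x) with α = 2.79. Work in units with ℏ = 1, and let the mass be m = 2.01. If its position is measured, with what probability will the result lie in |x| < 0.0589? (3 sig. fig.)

P = 0.483

The normalised bound state is ψ = √κ e^{−κ|x|} with κ = mα/ℏ² = 5.608.
P(|x| < d) = ∫_{−d}^{d} κ e^{−2κ|x|} dx = 1 − e^{−2κd} = 1 − e^{−0.6606} = 0.4835.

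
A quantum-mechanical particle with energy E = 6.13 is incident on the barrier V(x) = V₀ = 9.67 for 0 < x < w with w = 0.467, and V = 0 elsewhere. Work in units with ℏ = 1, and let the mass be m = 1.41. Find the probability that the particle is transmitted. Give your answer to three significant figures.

E < V₀: inside the barrier ψ ∝ e^{±κx} with κ = √(2m(V₀ − E))/ℏ = 3.160.
κw = 1.476, sinh(κw) = 2.072.
The exact tunnelling result is T⁻¹ = 1 + V₀² sinh²(κw) / [4E(V₀ − E)] = 5.626, so T = 0.178.

T = 0.178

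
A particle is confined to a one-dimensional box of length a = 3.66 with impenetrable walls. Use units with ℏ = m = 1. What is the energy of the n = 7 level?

The infinite-well eigenfunctions ψ_n = √(2/a) sin(nπx/a) vanish at both walls, giving E_n = n²π²ℏ²/(2ma²).
E_7 = 7² × π² / (2 × 1 × 3.66²) = 18.05.

E = 18.1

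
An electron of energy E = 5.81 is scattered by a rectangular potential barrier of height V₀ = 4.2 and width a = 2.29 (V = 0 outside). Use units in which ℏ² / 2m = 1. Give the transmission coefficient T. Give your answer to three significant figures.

T = 0.975

Above the barrier the interior wavenumber is k₂ = √(2m(E − V₀))/ℏ = 1.269, giving phase k₂a = 2.906.
T = [1 + V₀² sin²(k₂a) / (4E(E − V₀))]⁻¹ = 1/1.026 = 0.975.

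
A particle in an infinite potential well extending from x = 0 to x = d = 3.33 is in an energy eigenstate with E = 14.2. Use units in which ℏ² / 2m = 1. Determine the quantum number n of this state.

n = 4

For an infinite well E_n = n²π²ℏ²/(2md²), so n = (d/πℏ)√(2mE).
n = (3.33/π) × √(2 × 0.5 × 14.2) = 3.994 → n = 4.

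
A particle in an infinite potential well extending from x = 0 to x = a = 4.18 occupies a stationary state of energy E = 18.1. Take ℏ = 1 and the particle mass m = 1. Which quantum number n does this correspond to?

n = 8

From E_n = n²π²ℏ²/(2ma²) invert to n = √(2ma²E)/(πℏ).
n = (4.18/π) × √(2 × 1 × 18.1) = 8.005 → n = 8.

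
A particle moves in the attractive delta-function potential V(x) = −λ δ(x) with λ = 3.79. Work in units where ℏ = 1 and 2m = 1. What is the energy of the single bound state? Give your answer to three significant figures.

E = -3.59

The bound state is ψ(x) = √κ e^{−κ|x|}. The derivative jump ψ'(0⁺) − ψ'(0⁻) = −(2mλ/ℏ²)ψ(0) fixes κ = mλ/ℏ² = 1.895.
Then E = −ℏ²κ²/(2m) = −mλ²/(2ℏ²) = -3.591.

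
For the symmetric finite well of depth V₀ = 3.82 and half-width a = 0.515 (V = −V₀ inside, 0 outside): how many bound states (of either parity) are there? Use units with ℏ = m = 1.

Define the well-strength parameter z₀ = (a/ℏ)√(2mV₀) = 0.515 × √(2·1·3.82) = 1.423.
A new bound state (alternating even/odd) appears each time z₀ passes a multiple of π/2, so N = ⌊2z₀/π⌋ + 1 = ⌊0.9062⌋ + 1 = 1.

N = 1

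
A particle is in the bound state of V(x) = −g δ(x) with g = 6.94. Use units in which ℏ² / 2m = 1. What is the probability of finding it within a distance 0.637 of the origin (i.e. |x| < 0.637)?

P = 0.988

The normalised bound state is ψ = √κ e^{−κ|x|} with κ = mg/ℏ² = 3.470.
P(|x| < d) = ∫_{−d}^{d} κ e^{−2κ|x|} dx = 1 − e^{−2κd} = 1 − e^{−4.421} = 0.9880.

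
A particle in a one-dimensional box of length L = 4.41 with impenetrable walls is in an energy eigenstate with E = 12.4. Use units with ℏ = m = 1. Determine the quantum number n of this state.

n = 7

From E_n = n²π²ℏ²/(2mL²) invert to n = √(2mL²E)/(πℏ).
n = (4.41/π) × √(2 × 1 × 12.4) = 6.991 → n = 7.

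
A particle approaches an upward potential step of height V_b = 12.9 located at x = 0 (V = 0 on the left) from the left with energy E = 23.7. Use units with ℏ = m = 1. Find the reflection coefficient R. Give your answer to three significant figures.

The wavenumbers are k₁ = √(2mE)/ℏ = 6.885 on the left and k₂ = √(2m(E − V_b))/ℏ = 4.648 on the right.
Matching ψ and ψ′ at x = 0 gives r = (k₁ − k₂)/(k₁ + k₂), so R = r² = 0.03763 and T = 1 − R = 0.9624.

R = 0.0376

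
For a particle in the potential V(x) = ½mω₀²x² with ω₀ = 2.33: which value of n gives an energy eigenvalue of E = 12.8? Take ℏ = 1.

Invert E_n = (n + ½)ℏω₀: n = E/ℏω₀ − ½ = 4.994, so n = 5.

n = 5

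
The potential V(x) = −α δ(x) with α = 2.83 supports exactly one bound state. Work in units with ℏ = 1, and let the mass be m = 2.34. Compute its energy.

The bound state is ψ(x) = √κ e^{−κ|x|}. The derivative jump ψ'(0⁺) − ψ'(0⁻) = −(2mα/ℏ²)ψ(0) fixes κ = mα/ℏ² = 6.622.
Then E = −ℏ²κ²/(2m) = −mα²/(2ℏ²) = -9.370.

E = -9.37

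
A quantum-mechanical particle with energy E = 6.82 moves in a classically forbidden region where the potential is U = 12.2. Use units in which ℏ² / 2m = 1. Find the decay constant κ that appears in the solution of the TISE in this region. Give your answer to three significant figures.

κ = 2.32

Since E < U the TISE in this region is ψ'' = κ²ψ with κ = √(2m(U − E))/ℏ.
κ = √(2 × 0.5 × 5.38) = 2.319.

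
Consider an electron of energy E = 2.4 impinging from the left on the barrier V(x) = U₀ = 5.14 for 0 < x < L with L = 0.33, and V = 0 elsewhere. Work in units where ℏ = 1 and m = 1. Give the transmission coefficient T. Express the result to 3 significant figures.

E < U₀: inside the barrier ψ ∝ e^{±κx} with κ = √(2m(U₀ − E))/ℏ = 2.341.
κL = 0.7725, sinh(κL) = 0.8517.
Matching ψ, ψ′ at both faces gives T = [1 + U₀² sinh²(κL) / (4E(U₀ − E))]⁻¹ = 1/1.729 = 0.579.

T = 0.579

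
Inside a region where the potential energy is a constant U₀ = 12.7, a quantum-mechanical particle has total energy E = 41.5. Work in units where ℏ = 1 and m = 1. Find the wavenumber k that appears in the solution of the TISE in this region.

k = 7.59

With E > U₀ the solution is oscillatory, ψ ∝ e^{±ikx} with k = √(2m(E − U₀))/ℏ.
k = √(2 × 1 × 28.8) = 7.589.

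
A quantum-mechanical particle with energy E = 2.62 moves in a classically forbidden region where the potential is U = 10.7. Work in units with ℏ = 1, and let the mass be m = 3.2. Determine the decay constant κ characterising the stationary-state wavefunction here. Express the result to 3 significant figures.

κ = 7.19

Since E < U the TISE in this region is ψ'' = κ²ψ with κ = √(2m(U − E))/ℏ.
κ = √(2 × 3.2 × 8.08) = 7.191.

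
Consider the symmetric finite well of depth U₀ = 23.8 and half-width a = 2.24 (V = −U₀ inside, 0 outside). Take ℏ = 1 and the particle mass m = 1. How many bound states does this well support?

N = 10

The dimensionless depth is z₀ = a√(2mU₀)/ℏ = 2.24 × √(47.60) = 15.45.
A new bound state (alternating even/odd) appears each time z₀ passes a multiple of π/2, so N = ⌊2z₀/π⌋ + 1 = ⌊9.839⌋ + 1 = 10.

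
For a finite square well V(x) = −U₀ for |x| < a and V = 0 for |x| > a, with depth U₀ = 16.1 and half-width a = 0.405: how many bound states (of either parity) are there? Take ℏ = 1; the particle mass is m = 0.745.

The dimensionless depth is z₀ = a√(2mU₀)/ℏ = 0.405 × √(23.99) = 1.984.
A new bound state (alternating even/odd) appears each time z₀ passes a multiple of π/2, so N = ⌊2z₀/π⌋ + 1 = ⌊1.263⌋ + 1 = 2.

N = 2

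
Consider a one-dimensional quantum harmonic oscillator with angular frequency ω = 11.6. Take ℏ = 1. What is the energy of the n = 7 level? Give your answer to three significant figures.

E = 87.0

Using E_n = (n + ½)ℏω: E_7 = 7.5 × 11.6 = 87.00.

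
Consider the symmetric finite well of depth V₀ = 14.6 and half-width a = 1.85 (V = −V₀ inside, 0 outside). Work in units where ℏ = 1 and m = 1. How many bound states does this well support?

The dimensionless depth is z₀ = a√(2mV₀)/ℏ = 1.85 × √(29.20) = 9.997.
The even/odd transcendental equations gain one root per π/2 in z₀, giving N = 1 + ⌊2z₀/π⌋ = 1 + ⌊6.364⌋ = 7.

N = 7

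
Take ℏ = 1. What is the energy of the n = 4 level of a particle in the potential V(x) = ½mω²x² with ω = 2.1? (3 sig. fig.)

E = 9.45

Using E_n = (n + ½)ℏω: E_4 = 4.5 × 2.1 = 9.450.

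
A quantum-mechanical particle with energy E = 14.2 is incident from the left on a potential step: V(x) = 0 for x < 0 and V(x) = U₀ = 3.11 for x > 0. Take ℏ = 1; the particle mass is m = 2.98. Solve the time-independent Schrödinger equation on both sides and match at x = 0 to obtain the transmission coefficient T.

On each side the TISE gives plane waves with k = √(2m(E − V))/ℏ: k₁ = √(2·2.98·14.2) = 9.200, k₂ = √(2·2.98·11.09) = 8.130.
Matching ψ and ψ′ at x = 0 gives r = (k₁ − k₂)/(k₁ + k₂), so R = r² = 0.003809 and T = 1 − R = 0.9962.

T = 0.996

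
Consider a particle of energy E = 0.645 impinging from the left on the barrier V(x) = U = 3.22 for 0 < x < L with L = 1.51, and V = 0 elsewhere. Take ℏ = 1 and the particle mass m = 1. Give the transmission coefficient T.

T = 0.00270

E < U: inside the barrier ψ ∝ e^{±κx} with κ = √(2m(U − E))/ℏ = 2.269.
κL = 3.427, sinh(κL) = 15.37.
The exact tunnelling result is T⁻¹ = 1 + U² sinh²(κL) / [4E(U − E)] = 369.8, so T = 0.00270.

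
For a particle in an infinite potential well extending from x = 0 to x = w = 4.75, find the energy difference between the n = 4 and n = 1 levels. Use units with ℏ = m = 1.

E_n = n²π²ℏ²/(2mw²), so ΔE = (4² − 1²) π²ℏ²/(2mw²).
ΔE = 15 × π² / (2 × 1 × 4.75²) = 3.281.

ΔE = 3.28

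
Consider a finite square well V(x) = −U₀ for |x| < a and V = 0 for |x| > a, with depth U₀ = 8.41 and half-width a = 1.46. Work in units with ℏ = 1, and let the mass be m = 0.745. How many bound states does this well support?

Define the well-strength parameter z₀ = (a/ℏ)√(2mU₀) = 1.46 × √(2·0.745·8.41) = 5.168.
A new bound state (alternating even/odd) appears each time z₀ passes a multiple of π/2, so N = ⌊2z₀/π⌋ + 1 = ⌊3.290⌋ + 1 = 4.

N = 4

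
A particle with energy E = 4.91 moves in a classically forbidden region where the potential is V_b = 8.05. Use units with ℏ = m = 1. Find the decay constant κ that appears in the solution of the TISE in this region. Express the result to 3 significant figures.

Since E < V_b the TISE in this region is ψ'' = κ²ψ with κ = √(2m(V_b − E))/ℏ.
κ = √(2 × 1 × 3.14) = 2.506.

κ = 2.51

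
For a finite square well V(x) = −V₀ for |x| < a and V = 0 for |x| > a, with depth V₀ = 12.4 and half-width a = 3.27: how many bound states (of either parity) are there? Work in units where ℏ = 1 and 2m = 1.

The dimensionless depth is z₀ = a√(2mV₀)/ℏ = 3.27 × √(12.40) = 11.51.
A new bound state (alternating even/odd) appears each time z₀ passes a multiple of π/2, so N = ⌊2z₀/π⌋ + 1 = ⌊7.331⌋ + 1 = 8.

N = 8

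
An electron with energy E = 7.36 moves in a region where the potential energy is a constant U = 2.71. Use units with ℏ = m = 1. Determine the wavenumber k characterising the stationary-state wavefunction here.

k = 3.05

With E > U the solution is oscillatory, ψ ∝ e^{±ikx} with k = √(2m(E − U))/ℏ.
k = √(2 × 1 × 4.65) = 3.050.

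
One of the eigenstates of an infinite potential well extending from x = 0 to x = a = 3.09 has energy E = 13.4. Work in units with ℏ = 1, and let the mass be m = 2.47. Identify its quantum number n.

n = 8

From E_n = n²π²ℏ²/(2ma²) invert to n = √(2ma²E)/(πℏ).
n = (3.09/π) × √(2 × 2.47 × 13.4) = 8.002 → n = 8.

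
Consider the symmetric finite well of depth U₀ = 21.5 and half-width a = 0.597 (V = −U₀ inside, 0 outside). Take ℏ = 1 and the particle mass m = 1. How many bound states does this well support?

The dimensionless depth is z₀ = a√(2mU₀)/ℏ = 0.597 × √(43.00) = 3.915.
The even/odd transcendental equations gain one root per π/2 in z₀, giving N = 1 + ⌊2z₀/π⌋ = 1 + ⌊2.492⌋ = 3.

N = 3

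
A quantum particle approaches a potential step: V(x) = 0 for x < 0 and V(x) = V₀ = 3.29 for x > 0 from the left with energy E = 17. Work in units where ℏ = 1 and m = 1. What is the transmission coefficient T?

T = 0.997

On each side the TISE gives plane waves with k = √(2m(E − V))/ℏ: k₁ = √(2·1·17) = 5.831, k₂ = √(2·1·13.71) = 5.236.
Matching ψ and ψ′ at x = 0 gives r = (k₁ − k₂)/(k₁ + k₂), so R = r² = 0.002886 and T = 1 − R = 0.9971.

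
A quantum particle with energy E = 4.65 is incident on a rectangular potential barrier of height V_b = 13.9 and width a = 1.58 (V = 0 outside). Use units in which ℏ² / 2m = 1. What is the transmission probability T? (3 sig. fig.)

T = 0.000239

Since E < V_b the interior solution is evanescent with decay constant κ = √(2m(V_b − E))/ℏ = 3.041.
κa = 4.805, sinh(κa) = 61.08.
Matching ψ, ψ′ at both faces gives T = [1 + V_b² sinh²(κa) / (4E(V_b − E))]⁻¹ = 1/4190 = 0.000239.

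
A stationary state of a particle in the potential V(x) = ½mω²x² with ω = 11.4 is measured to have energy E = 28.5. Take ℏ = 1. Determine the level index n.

Invert E_n = (n + ½)ℏω: n = E/ℏω − ½ = 2.000, so n = 2.

n = 2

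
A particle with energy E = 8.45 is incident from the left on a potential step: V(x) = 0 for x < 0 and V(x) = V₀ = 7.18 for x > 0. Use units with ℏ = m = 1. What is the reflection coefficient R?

R = 0.195

The wavenumbers are k₁ = √(2mE)/ℏ = 4.111 on the left and k₂ = √(2m(E − V₀))/ℏ = 1.594 on the right.
Matching ψ and ψ′ at x = 0 gives r = (k₁ − k₂)/(k₁ + k₂), so R = r² = 0.1947 and T = 1 − R = 0.8053.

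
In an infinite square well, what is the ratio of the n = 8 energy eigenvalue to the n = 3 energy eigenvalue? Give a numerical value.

Since E_n ∝ n², the ratio is (8/3)² = 7.11111.

7.11111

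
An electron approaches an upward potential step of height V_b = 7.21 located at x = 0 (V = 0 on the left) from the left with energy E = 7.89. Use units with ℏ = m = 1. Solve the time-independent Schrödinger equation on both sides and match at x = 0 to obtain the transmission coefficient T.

T = 0.702

The wavenumbers are k₁ = √(2mE)/ℏ = 3.972 on the left and k₂ = √(2m(E − V_b))/ℏ = 1.166 on the right.
Continuity of ψ and ψ′ at the step yields the reflection amplitude r = (k₁ − k₂)/(k₁ + k₂) = 0.5461; thus R = |r|² = 0.2982, T = 0.7018.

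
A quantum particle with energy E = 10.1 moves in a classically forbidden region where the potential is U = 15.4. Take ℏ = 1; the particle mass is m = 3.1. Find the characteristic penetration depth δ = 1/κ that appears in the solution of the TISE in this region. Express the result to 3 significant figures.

δ = 0.174

Since E < U the TISE in this region is ψ'' = κ²ψ with κ = √(2m(U − E))/ℏ.
κ = √(2 × 3.1 × 5.3) = 5.732. The penetration depth is δ = 1/κ = 0.174.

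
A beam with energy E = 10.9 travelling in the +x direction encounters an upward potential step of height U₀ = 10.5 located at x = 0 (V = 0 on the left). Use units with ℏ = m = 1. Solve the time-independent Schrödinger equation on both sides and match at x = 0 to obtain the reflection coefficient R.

The wavenumbers are k₁ = √(2mE)/ℏ = 4.669 on the left and k₂ = √(2m(E − U₀))/ℏ = 0.8944 on the right.
Continuity of ψ and ψ′ at the step yields the reflection amplitude r = (k₁ − k₂)/(k₁ + k₂) = 0.6785; thus R = |r|² = 0.4603, T = 0.5397.

R = 0.460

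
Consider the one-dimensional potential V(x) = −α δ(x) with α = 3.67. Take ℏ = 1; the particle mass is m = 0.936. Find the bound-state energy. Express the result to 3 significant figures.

For x ≠ 0 the bound state is ψ ∝ e^{−κ|x|}; integrating the TISE across the delta gives the cusp condition 2κ = 2mα/ℏ², so κ = 3.435.
Then E = −ℏ²κ²/(2m) = −mα²/(2ℏ²) = -6.303.

E = -6.30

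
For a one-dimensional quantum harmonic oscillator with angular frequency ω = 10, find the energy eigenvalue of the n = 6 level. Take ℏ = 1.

E = 65.0

Using E_n = (n + ½)ℏω: E_6 = 6.5 × 10 = 65.00.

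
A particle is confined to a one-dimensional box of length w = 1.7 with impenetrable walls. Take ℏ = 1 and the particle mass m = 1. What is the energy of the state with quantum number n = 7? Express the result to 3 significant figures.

E = 83.7

The infinite-well eigenfunctions ψ_n = √(2/w) sin(nπx/w) vanish at both walls, giving E_n = n²π²ℏ²/(2mw²).
E_7 = 7² × π² / (2 × 1 × 1.7²) = 83.67.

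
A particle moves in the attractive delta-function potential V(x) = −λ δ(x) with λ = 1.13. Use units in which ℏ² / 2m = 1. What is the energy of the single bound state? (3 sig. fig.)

E = -0.319

The bound state is ψ(x) = √κ e^{−κ|x|}. The derivative jump ψ'(0⁺) − ψ'(0⁻) = −(2mλ/ℏ²)ψ(0) fixes κ = mλ/ℏ² = 0.5650.
Then E = −ℏ²κ²/(2m) = −mλ²/(2ℏ²) = -0.3192.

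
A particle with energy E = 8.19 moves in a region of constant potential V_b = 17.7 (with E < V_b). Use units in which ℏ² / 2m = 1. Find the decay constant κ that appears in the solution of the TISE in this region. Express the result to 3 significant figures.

κ = 3.08

Since E < V_b the TISE in this region is ψ'' = κ²ψ with κ = √(2m(V_b − E))/ℏ.
κ = √(2 × 0.5 × 9.51) = 3.084.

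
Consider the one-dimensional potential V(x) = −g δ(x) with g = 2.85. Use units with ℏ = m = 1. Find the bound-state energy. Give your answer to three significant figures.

The bound state is ψ(x) = √κ e^{−κ|x|}. The derivative jump ψ'(0⁺) − ψ'(0⁻) = −(2mg/ℏ²)ψ(0) fixes κ = mg/ℏ² = 2.850.
Then E = −ℏ²κ²/(2m) = −mg²/(2ℏ²) = -4.061.

E = -4.06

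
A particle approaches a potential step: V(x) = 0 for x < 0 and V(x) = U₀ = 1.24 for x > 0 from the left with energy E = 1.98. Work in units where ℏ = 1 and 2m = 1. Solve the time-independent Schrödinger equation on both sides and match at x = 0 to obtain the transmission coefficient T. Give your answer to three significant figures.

T = 0.942

The wavenumbers are k₁ = √(2mE)/ℏ = 1.407 on the left and k₂ = √(2m(E − U₀))/ℏ = 0.8602 on the right.
Matching ψ and ψ′ at x = 0 gives r = (k₁ − k₂)/(k₁ + k₂), so R = r² = 0.05818 and T = 1 − R = 0.9418.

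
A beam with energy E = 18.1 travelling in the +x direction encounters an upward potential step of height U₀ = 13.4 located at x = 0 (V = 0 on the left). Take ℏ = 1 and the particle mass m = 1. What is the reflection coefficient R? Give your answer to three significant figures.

On each side the TISE gives plane waves with k = √(2m(E − V))/ℏ: k₁ = √(2·1·18.1) = 6.017, k₂ = √(2·1·4.7) = 3.066.
Continuity of ψ and ψ′ at the step yields the reflection amplitude r = (k₁ − k₂)/(k₁ + k₂) = 0.3249; thus R = |r|² = 0.1055, T = 0.8945.

R = 0.106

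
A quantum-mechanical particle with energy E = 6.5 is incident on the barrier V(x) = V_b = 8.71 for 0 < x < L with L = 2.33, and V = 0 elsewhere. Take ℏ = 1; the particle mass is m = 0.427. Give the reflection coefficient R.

E < V_b: inside the barrier ψ ∝ e^{±κx} with κ = √(2m(V_b − E))/ℏ = 1.374.
κL = 3.201, sinh(κL) = 12.26.
The exact tunnelling result is T⁻¹ = 1 + V_b² sinh²(κL) / [4E(V_b − E)] = 199.4, so T = 0.00502.
R = 1 − T = 0.995.

R = 0.995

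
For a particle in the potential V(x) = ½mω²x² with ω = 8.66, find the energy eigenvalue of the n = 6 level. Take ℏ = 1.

The oscillator eigenvalues are E_n = ℏω(n + ½), so E_6 = 8.66 × 6.5 = 56.29.

E = 56.3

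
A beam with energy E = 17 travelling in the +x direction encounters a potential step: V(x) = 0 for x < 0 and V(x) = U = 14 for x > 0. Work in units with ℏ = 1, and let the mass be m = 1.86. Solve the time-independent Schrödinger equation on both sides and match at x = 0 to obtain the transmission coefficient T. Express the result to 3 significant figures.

T = 0.833

The wavenumbers are k₁ = √(2mE)/ℏ = 7.952 on the left and k₂ = √(2m(E − U))/ℏ = 3.341 on the right.
Continuity of ψ and ψ′ at the step yields the reflection amplitude r = (k₁ − k₂)/(k₁ + k₂) = 0.4084; thus R = |r|² = 0.1668, T = 0.8332.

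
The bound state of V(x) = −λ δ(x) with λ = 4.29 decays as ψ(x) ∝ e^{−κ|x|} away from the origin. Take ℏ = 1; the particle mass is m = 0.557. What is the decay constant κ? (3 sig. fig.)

κ = 2.39

Integrating the TISE across x = 0 gives the cusp condition ψ'(0⁺) − ψ'(0⁻) = −(2mλ/ℏ²)ψ(0).
With ψ ∝ e^{−κ|x|} this yields −2κ = −2mλ/ℏ², so κ = mλ/ℏ² = 2.390.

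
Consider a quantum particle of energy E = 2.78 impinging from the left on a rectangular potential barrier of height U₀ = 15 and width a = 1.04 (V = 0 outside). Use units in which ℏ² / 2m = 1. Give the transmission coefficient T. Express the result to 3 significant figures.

E < U₀: inside the barrier ψ ∝ e^{±κx} with κ = √(2m(U₀ − E))/ℏ = 3.496.
κa = 3.636, sinh(κa) = 18.95.
The exact tunnelling result is T⁻¹ = 1 + U₀² sinh²(κa) / [4E(U₀ − E)] = 595.5, so T = 0.00168.

T = 0.00168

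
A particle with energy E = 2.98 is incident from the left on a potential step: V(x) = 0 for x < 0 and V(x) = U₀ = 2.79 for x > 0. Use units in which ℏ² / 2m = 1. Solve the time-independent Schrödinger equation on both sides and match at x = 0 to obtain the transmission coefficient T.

The wavenumbers are k₁ = √(2mE)/ℏ = 1.726 on the left and k₂ = √(2m(E − U₀))/ℏ = 0.4359 on the right.
Continuity of ψ and ψ′ at the step yields the reflection amplitude r = (k₁ − k₂)/(k₁ + k₂) = 0.5968; thus R = |r|² = 0.3562, T = 0.6438.

T = 0.644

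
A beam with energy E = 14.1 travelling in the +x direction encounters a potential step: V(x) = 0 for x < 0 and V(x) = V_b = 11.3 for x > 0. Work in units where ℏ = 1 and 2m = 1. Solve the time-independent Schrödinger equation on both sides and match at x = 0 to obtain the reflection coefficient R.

On each side the TISE gives plane waves with k = √(2m(E − V))/ℏ: k₁ = √(2·½·14.1) = 3.755, k₂ = √(2·½·2.8) = 1.673.
Matching ψ and ψ′ at x = 0 gives r = (k₁ − k₂)/(k₁ + k₂), so R = r² = 0.1471 and T = 1 − R = 0.8529.

R = 0.147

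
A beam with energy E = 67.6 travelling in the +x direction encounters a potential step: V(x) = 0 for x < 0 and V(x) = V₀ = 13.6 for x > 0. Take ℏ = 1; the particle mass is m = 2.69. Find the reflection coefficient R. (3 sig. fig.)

R = 0.00315

The wavenumbers are k₁ = √(2mE)/ℏ = 19.07 on the left and k₂ = √(2m(E − V₀))/ℏ = 17.04 on the right.
Continuity of ψ and ψ′ at the step yields the reflection amplitude r = (k₁ − k₂)/(k₁ + k₂) = 0.05610; thus R = |r|² = 0.003147, T = 0.9969.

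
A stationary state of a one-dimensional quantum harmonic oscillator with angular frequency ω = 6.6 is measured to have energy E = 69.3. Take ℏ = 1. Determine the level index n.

E_n = ℏω(n + ½) ⇒ n = E/(ℏω) − ½ = 69.3/6.6 − 0.5 = 10.000 → n = 10.

n = 10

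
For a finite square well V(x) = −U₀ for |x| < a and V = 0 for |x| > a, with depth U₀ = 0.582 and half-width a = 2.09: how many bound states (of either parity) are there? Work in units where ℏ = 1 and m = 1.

Define the well-strength parameter z₀ = (a/ℏ)√(2mU₀) = 2.09 × √(2·1·0.582) = 2.255.
The even/odd transcendental equations gain one root per π/2 in z₀, giving N = 1 + ⌊2z₀/π⌋ = 1 + ⌊1.435⌋ = 2.

N = 2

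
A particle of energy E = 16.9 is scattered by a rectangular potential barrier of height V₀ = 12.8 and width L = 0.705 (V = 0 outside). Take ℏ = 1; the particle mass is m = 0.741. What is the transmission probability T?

Above the barrier the interior wavenumber is k₂ = √(2m(E − V₀))/ℏ = 2.465, giving phase k₂L = 1.738.
T = [1 + V₀² sin²(k₂L) / (4E(E − V₀))]⁻¹ = 1/1.575 = 0.635.

T = 0.635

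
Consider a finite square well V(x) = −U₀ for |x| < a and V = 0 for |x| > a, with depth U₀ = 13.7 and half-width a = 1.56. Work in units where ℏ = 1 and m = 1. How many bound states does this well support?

N = 6

Define the well-strength parameter z₀ = (a/ℏ)√(2mU₀) = 1.56 × √(2·1·13.7) = 8.166.
A new bound state (alternating even/odd) appears each time z₀ passes a multiple of π/2, so N = ⌊2z₀/π⌋ + 1 = ⌊5.199⌋ + 1 = 6.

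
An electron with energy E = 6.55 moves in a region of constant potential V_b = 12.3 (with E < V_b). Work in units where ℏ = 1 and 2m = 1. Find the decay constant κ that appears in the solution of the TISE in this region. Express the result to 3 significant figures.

Since E < V_b the TISE in this region is ψ'' = κ²ψ with κ = √(2m(V_b − E))/ℏ.
κ = √(2 × 0.5 × 5.75) = 2.398.

κ = 2.40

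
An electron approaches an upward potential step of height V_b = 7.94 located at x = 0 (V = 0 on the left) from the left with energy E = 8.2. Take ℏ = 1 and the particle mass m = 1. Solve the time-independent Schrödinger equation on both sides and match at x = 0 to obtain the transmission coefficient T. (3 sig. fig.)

T = 0.513

On each side the TISE gives plane waves with k = √(2m(E − V))/ℏ: k₁ = √(2·1·8.2) = 4.050, k₂ = √(2·1·0.26) = 0.7211.
Matching ψ and ψ′ at x = 0 gives r = (k₁ − k₂)/(k₁ + k₂), so R = r² = 0.4868 and T = 1 − R = 0.5132.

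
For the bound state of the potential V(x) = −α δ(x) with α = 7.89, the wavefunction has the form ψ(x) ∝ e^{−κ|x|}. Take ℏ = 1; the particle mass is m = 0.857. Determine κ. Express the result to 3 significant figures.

κ = 6.76

Integrating the TISE across x = 0 gives the cusp condition ψ'(0⁺) − ψ'(0⁻) = −(2mα/ℏ²)ψ(0).
With ψ ∝ e^{−κ|x|} this yields −2κ = −2mα/ℏ², so κ = mα/ℏ² = 6.762.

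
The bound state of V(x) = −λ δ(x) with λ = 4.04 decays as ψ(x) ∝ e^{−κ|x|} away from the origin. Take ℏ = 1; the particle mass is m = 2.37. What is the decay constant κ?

Integrate −(ℏ²/2m)ψ'' − λδ(x)ψ = Eψ from −ε to +ε: the ψ'' term gives ψ'(0⁺) − ψ'(0⁻) and the δ term gives −(2mλ/ℏ²)ψ(0).
With ψ ∝ e^{−κ|x|} this yields −2κ = −2mλ/ℏ², so κ = mλ/ℏ² = 9.575.

κ = 9.57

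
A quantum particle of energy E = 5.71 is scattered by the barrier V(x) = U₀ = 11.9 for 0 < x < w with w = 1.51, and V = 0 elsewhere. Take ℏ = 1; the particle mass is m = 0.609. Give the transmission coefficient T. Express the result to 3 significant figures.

T = 0.001000

Since E < U₀ the interior solution is evanescent with decay constant κ = √(2m(U₀ − E))/ℏ = 2.746.
κw = 4.146, sinh(κw) = 31.59.
Matching ψ, ψ′ at both faces gives T = [1 + U₀² sinh²(κw) / (4E(U₀ − E))]⁻¹ = 1/1000 = 0.001000.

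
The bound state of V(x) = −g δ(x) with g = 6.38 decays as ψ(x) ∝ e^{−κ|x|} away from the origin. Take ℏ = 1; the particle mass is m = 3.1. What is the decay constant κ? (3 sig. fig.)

κ = 19.8

Integrate −(ℏ²/2m)ψ'' − gδ(x)ψ = Eψ from −ε to +ε: the ψ'' term gives ψ'(0⁺) − ψ'(0⁻) and the δ term gives −(2mg/ℏ²)ψ(0).
With ψ ∝ e^{−κ|x|} this yields −2κ = −2mg/ℏ², so κ = mg/ℏ² = 19.78.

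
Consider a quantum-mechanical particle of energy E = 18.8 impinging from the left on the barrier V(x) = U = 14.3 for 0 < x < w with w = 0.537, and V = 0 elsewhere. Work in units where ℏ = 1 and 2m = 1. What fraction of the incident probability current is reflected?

E > U: inside the barrier k₂ = √(2m(E − U))/ℏ = 2.121, k₂w = 1.139.
T = [1 + U² sin²(k₂w) / (4E(E − U))]⁻¹ = 1/1.499 = 0.667.
R = 1 − T = 0.333.

R = 0.333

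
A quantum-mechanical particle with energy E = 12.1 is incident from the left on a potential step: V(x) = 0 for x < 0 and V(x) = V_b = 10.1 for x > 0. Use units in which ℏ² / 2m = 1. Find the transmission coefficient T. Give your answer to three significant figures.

On each side the TISE gives plane waves with k = √(2m(E − V))/ℏ: k₁ = √(2·½·12.1) = 3.479, k₂ = √(2·½·2) = 1.414.
Continuity of ψ and ψ′ at the step yields the reflection amplitude r = (k₁ − k₂)/(k₁ + k₂) = 0.4219; thus R = |r|² = 0.1780, T = 0.8220.

T = 0.822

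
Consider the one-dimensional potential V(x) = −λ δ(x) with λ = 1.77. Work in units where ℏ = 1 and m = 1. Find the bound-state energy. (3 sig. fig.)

E = -1.57

The bound state is ψ(x) = √κ e^{−κ|x|}. The derivative jump ψ'(0⁺) − ψ'(0⁻) = −(2mλ/ℏ²)ψ(0) fixes κ = mλ/ℏ² = 1.770.
Then E = −ℏ²κ²/(2m) = −mλ²/(2ℏ²) = -1.566.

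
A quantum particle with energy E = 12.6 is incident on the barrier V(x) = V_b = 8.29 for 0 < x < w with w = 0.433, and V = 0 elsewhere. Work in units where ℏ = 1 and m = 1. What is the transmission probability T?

T = 0.776

E > V_b: inside the barrier k₂ = √(2m(E − V_b))/ℏ = 2.936, k₂w = 1.271.
T = [1 + V_b² sin²(k₂w) / (4E(E − V_b))]⁻¹ = 1/1.289 = 0.776.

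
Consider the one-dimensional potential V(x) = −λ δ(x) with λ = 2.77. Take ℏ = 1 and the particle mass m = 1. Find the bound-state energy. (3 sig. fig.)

E = -3.84

For x ≠ 0 the bound state is ψ ∝ e^{−κ|x|}; integrating the TISE across the delta gives the cusp condition 2κ = 2mλ/ℏ², so κ = 2.770.
Then E = −ℏ²κ²/(2m) = −mλ²/(2ℏ²) = -3.836.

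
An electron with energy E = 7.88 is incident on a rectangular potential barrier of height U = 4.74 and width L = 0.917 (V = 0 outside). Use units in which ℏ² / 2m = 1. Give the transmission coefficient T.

T = 0.815

E > U: inside the barrier k₂ = √(2m(E − U))/ℏ = 1.772, k₂L = 1.625.
T = [1 + U² sin²(k₂L) / (4E(E − U))]⁻¹ = 1/1.226 = 0.815.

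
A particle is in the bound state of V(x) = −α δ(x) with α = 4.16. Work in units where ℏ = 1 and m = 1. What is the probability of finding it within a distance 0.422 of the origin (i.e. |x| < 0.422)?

The normalised bound state is ψ = √κ e^{−κ|x|} with κ = mα/ℏ² = 4.160.
P(|x| < d) = ∫_{−d}^{d} κ e^{−2κ|x|} dx = 1 − e^{−2κd} = 1 − e^{−3.511} = 0.9701.

P = 0.970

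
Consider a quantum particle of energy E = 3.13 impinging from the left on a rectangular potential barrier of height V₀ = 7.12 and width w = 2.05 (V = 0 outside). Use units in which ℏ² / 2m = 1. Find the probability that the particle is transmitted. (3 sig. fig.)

T = 0.00109

Since E < V₀ the interior solution is evanescent with decay constant κ = √(2m(V₀ − E))/ℏ = 1.997.
κw = 4.095, sinh(κw) = 30.01.
The exact tunnelling result is T⁻¹ = 1 + V₀² sinh²(κw) / [4E(V₀ − E)] = 914.8, so T = 0.00109.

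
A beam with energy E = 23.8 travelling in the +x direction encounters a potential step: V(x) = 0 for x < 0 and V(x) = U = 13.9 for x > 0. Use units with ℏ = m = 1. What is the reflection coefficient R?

The wavenumbers are k₁ = √(2mE)/ℏ = 6.899 on the left and k₂ = √(2m(E − U))/ℏ = 4.450 on the right.
Matching ψ and ψ′ at x = 0 gives r = (k₁ − k₂)/(k₁ + k₂), so R = r² = 0.04659 and T = 1 − R = 0.9534.

R = 0.0466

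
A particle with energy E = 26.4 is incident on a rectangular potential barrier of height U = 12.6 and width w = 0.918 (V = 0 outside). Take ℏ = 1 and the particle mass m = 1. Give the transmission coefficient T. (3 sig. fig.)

T = 0.903

Above the barrier the interior wavenumber is k₂ = √(2m(E − U))/ℏ = 5.254, giving phase k₂w = 4.823.
T = [1 + U² sin²(k₂w) / (4E(E − U))]⁻¹ = 1/1.108 = 0.903.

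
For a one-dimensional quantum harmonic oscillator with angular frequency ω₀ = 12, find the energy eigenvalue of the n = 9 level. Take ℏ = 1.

E = 114

The oscillator eigenvalues are E_n = ℏω₀(n + ½), so E_9 = 12 × 9.5 = 114.0.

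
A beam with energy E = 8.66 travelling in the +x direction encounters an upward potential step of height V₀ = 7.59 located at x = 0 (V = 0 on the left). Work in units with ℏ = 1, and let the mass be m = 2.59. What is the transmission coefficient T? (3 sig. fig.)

T = 0.770

On each side the TISE gives plane waves with k = √(2m(E − V))/ℏ: k₁ = √(2·2.59·8.66) = 6.698, k₂ = √(2·2.59·1.07) = 2.354.
Matching ψ and ψ′ at x = 0 gives r = (k₁ − k₂)/(k₁ + k₂), so R = r² = 0.2302 and T = 1 − R = 0.7698.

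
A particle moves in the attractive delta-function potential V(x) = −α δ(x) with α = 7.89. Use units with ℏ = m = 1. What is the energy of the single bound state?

The bound state is ψ(x) = √κ e^{−κ|x|}. The derivative jump ψ'(0⁺) − ψ'(0⁻) = −(2mα/ℏ²)ψ(0) fixes κ = mα/ℏ² = 7.890.
Then E = −ℏ²κ²/(2m) = −mα²/(2ℏ²) = -31.13.

E = -31.1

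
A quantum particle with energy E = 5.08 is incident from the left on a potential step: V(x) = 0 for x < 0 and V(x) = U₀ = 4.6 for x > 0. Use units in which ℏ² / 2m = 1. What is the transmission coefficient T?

T = 0.719

The wavenumbers are k₁ = √(2mE)/ℏ = 2.254 on the left and k₂ = √(2m(E − U₀))/ℏ = 0.6928 on the right.
Continuity of ψ and ψ′ at the step yields the reflection amplitude r = (k₁ − k₂)/(k₁ + k₂) = 0.5298; thus R = |r|² = 0.2807, T = 0.7193.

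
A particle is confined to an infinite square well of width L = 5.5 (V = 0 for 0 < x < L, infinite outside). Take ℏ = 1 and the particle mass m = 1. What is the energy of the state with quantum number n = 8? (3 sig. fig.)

E = 10.4

The infinite-well eigenfunctions ψ_n = √(2/L) sin(nπx/L) vanish at both walls, giving E_n = n²π²ℏ²/(2mL²).
E_8 = 8² × π² / (2 × 1 × 5.5²) = 10.44.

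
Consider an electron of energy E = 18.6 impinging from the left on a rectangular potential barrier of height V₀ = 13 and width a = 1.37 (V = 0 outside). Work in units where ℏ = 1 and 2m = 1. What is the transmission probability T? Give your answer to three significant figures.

E > V₀: inside the barrier k₂ = √(2m(E − V₀))/ℏ = 2.366, k₂a = 3.242.
Matching at both interfaces gives T⁻¹ = 1 + V₀² sin²(k₂a) / [4E(E − V₀)] = 1.004, hence T = 0.996.

T = 0.996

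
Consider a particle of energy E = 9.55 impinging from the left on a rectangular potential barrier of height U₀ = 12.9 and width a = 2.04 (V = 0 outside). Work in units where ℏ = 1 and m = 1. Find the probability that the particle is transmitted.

T = 0.0000797

E < U₀: inside the barrier ψ ∝ e^{±κx} with κ = √(2m(U₀ − E))/ℏ = 2.588.
κa = 5.280, sinh(κa) = 98.22.
Matching ψ, ψ′ at both faces gives T = [1 + U₀² sinh²(κa) / (4E(U₀ − E))]⁻¹ = 1/12550 = 0.0000797.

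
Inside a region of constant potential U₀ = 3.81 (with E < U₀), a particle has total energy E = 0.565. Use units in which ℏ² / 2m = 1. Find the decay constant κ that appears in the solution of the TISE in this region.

κ = 1.80

Since E < U₀ the TISE in this region is ψ'' = κ²ψ with κ = √(2m(U₀ − E))/ℏ.
κ = √(2 × 0.5 × 3.245) = 1.801.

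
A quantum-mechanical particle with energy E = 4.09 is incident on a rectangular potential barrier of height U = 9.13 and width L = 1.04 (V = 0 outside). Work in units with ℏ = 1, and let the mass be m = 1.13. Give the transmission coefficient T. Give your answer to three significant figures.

Since E < U the interior solution is evanescent with decay constant κ = √(2m(U − E))/ℏ = 3.375.
κL = 3.510, sinh(κL) = 16.71.
The exact tunnelling result is T⁻¹ = 1 + U² sinh²(κL) / [4E(U − E)] = 283.2, so T = 0.00353.

T = 0.00353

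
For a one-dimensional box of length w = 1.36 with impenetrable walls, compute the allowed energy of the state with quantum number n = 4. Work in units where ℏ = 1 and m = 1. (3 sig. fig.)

The infinite-well eigenfunctions ψ_n = √(2/w) sin(nπx/w) vanish at both walls, giving E_n = n²π²ℏ²/(2mw²).
E_4 = 4² × π² / (2 × 1 × 1.36²) = 42.69.

E = 42.7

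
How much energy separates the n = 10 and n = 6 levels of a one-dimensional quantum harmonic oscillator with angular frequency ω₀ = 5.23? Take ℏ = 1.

E_n = ℏω₀(n + ½), so ΔE = (10 − 6) ℏω₀ = 4 × 5.23 = 20.92.

ΔE = 20.9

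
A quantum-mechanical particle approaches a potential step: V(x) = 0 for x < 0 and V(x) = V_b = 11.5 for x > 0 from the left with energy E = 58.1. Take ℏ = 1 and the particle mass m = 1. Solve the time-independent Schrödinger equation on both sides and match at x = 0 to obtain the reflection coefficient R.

R = 0.00303

The wavenumbers are k₁ = √(2mE)/ℏ = 10.78 on the left and k₂ = √(2m(E − V_b))/ℏ = 9.654 on the right.
Matching ψ and ψ′ at x = 0 gives r = (k₁ − k₂)/(k₁ + k₂), so R = r² = 0.003034 and T = 1 − R = 0.9970.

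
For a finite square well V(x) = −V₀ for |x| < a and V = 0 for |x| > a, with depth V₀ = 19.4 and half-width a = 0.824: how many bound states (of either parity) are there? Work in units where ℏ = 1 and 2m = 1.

N = 3

Define the well-strength parameter z₀ = (a/ℏ)√(2mV₀) = 0.824 × √(2·0.5·19.4) = 3.629.
A new bound state (alternating even/odd) appears each time z₀ passes a multiple of π/2, so N = ⌊2z₀/π⌋ + 1 = ⌊2.311⌋ + 1 = 3.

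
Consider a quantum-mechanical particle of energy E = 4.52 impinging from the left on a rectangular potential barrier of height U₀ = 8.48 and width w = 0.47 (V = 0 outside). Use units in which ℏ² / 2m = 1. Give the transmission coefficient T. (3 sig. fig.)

E < U₀: inside the barrier ψ ∝ e^{±κx} with κ = √(2m(U₀ − E))/ℏ = 1.990.
κw = 0.9353, sinh(κw) = 1.078.
The exact tunnelling result is T⁻¹ = 1 + U₀² sinh²(κw) / [4E(U₀ − E)] = 2.167, so T = 0.462.

T = 0.462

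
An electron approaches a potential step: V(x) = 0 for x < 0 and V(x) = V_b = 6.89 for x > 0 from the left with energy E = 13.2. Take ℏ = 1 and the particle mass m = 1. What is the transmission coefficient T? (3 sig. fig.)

T = 0.967

The wavenumbers are k₁ = √(2mE)/ℏ = 5.138 on the left and k₂ = √(2m(E − V_b))/ℏ = 3.552 on the right.
Continuity of ψ and ψ′ at the step yields the reflection amplitude r = (k₁ − k₂)/(k₁ + k₂) = 0.1825; thus R = |r|² = 0.03329, T = 0.9667.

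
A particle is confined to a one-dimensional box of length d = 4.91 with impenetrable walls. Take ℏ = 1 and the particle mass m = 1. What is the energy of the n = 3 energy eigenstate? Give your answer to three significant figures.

E = 1.84

Requiring ψ(0) = ψ(d) = 0 quantises k = nπ/d, hence E_n = ℏ²k²/2m = n²π²ℏ²/(2md²).
E_3 = 3² × π² / (2 × 1 × 4.91²) = 1.842.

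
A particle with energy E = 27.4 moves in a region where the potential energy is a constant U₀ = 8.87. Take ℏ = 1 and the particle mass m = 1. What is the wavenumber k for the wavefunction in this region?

With E > U₀ the solution is oscillatory, ψ ∝ e^{±ikx} with k = √(2m(E − U₀))/ℏ.
k = √(2 × 1 × 18.53) = 6.088.

k = 6.09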